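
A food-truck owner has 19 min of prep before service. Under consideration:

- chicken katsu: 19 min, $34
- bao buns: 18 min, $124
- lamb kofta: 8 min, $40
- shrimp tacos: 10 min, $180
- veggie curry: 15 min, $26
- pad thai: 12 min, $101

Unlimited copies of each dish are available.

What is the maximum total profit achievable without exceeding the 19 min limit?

220

Ranking by ratio (profit/min): shrimp tacos 18.00, pad thai 8.42, bao buns 6.89.
Best packing: lamb kofta + shrimp tacos — 18 min, 220 total.
That's the maximum — no swap from here does better than 220.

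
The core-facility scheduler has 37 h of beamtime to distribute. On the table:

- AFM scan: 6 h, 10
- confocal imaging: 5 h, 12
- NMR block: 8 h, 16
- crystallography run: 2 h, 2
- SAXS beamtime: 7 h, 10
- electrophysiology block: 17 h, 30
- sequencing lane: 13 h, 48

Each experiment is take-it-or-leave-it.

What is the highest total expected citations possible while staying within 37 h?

Filling by ratio: AFM scan + confocal imaging + NMR block + crystallography run + sequencing lane for 88, with 3 h left unused.
The 14 h tied up in AFM scan and NMR block is better spent on electrophysiology block — total rises to 92 (37 h).
The closest alternative, confocal imaging + electrophysiology block + sequencing lane, reaches only 90.

92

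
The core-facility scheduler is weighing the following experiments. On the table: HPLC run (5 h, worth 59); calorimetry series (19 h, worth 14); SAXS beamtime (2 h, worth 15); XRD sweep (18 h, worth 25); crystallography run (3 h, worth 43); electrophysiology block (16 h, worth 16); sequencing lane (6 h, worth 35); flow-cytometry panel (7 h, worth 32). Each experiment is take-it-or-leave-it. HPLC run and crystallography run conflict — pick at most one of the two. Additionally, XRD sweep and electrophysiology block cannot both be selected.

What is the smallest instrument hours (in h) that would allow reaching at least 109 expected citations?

13

Minimise h subject to total expected citations ≥ 109.
Taking HPLC run + SAXS beamtime + sequencing lane gives 109 (≥ 109) for 13 h.
No combination under 13 h hits 109.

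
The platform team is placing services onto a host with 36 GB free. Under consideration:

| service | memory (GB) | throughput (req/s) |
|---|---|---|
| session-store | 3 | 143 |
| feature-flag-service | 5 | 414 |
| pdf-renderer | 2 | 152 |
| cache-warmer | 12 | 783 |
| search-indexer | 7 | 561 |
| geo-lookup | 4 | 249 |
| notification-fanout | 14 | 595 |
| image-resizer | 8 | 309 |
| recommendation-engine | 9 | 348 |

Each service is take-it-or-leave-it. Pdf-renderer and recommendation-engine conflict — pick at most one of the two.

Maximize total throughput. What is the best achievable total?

2316

A density-first pass picks session-store + feature-flag-service + pdf-renderer + cache-warmer + search-indexer + geo-lookup — 2302 at 33 GB.
Dropping session-store and pdf-renderer frees 5 GB; slotting in image-resizer (8 GB) lifts the total to 2316 at 36 GB.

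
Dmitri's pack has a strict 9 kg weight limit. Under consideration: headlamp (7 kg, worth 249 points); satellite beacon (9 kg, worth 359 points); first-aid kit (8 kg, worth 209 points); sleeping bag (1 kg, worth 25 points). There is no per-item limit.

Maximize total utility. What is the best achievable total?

359

By utility per kg: satellite beacon 39.89, headlamp 35.57, first-aid kit 26.12, sleeping bag 25.00 lead.
The ratio ordering already packs tightly: satellite beacon, 9 kg, 359.
Every other selection either busts 9 kg or fails to beat 359.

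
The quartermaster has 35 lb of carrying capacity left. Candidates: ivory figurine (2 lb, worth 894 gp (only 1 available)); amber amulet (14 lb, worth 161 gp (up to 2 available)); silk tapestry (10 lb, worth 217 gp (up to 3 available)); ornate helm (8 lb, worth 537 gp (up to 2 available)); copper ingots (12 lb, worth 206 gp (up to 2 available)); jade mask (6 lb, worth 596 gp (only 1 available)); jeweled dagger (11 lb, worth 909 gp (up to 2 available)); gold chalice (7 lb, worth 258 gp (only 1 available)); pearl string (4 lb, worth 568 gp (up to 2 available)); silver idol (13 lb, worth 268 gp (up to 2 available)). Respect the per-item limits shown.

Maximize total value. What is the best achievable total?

4072

Taking ivory figurine + ornate helm + jade mask + jeweled dagger + 2×pearl string: 35 lb used, 4072 in value.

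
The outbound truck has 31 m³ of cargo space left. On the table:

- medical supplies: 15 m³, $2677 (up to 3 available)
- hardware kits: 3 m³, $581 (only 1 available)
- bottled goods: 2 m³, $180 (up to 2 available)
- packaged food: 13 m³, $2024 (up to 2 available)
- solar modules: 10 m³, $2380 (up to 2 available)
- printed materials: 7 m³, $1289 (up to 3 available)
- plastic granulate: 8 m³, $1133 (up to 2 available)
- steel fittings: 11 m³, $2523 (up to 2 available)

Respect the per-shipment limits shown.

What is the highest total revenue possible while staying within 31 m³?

2×solar modules + steel fittings uses 31 of the 31 m³ and totals 7283.

7283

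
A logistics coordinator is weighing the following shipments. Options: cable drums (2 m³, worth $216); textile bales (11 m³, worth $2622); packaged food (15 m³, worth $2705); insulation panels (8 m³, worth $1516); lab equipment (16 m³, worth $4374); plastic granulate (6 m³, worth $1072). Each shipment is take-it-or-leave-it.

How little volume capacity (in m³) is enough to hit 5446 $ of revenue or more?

22

Look for the lowest-volume combination reaching 5446.
lab equipment + plastic granulate reaches 5446 using 22 m³.
Below 22 m³ the best achievable stays under 5446.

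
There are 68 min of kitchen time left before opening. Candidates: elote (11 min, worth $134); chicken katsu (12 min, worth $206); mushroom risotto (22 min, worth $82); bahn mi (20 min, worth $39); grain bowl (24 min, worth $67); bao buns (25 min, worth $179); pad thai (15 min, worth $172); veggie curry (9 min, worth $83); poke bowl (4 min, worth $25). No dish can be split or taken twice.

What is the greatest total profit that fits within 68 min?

716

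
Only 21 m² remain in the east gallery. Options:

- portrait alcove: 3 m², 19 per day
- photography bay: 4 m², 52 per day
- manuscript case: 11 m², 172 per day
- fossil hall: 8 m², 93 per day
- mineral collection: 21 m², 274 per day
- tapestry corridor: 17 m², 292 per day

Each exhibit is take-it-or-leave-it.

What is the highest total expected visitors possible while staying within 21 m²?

344

The ratio ordering already packs tightly: photography bay + tapestry corridor, 21 m², 344.
The closest alternative, portrait alcove + tapestry corridor, reaches only 311.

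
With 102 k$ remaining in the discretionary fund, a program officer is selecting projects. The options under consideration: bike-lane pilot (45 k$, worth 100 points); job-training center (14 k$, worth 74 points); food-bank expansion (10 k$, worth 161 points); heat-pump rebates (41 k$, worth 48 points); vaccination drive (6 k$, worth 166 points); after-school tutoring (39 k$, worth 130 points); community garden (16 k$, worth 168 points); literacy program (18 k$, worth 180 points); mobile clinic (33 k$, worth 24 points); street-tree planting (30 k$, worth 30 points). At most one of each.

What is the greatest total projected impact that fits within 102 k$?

A density-first pass picks job-training center + food-bank expansion + vaccination drive + community garden + literacy program + street-tree planting — 779 at 94 k$.
Dropping job-training center and street-tree planting frees 44 k$; slotting in after-school tutoring (39 k$) lifts the total to 805 at 89 k$.
Runner-up job-training center + food-bank expansion + vaccination drive + community garden + literacy program + street-tree planting tops out at 779.

805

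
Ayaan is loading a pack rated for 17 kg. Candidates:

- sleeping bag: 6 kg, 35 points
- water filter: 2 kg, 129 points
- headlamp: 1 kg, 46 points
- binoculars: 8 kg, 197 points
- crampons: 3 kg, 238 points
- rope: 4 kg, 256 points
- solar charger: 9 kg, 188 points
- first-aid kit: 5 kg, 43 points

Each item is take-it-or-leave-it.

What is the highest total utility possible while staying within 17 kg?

The ratio heuristic lands on water filter + headlamp + crampons + rope + first-aid kit (712) but leaves 2 kg idle.
Dropping headlamp and first-aid kit frees 6 kg; slotting in binoculars (8 kg) lifts the total to 820 at 17 kg.

820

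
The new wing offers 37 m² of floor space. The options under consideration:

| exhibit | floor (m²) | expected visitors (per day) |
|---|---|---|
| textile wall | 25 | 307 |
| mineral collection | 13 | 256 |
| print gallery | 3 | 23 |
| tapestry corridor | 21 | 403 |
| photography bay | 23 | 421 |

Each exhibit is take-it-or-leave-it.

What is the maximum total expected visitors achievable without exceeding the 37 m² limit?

Taking mineral collection + print gallery + tapestry corridor: 37 m² used, 682 in expected visitors.

682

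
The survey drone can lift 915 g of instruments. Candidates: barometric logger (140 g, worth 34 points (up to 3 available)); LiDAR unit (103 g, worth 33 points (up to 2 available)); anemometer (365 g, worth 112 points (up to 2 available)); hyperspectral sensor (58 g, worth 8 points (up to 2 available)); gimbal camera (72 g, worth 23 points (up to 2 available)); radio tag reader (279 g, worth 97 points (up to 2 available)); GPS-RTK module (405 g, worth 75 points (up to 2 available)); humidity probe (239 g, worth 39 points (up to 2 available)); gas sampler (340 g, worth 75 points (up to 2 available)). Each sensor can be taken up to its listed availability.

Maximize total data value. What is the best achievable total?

Taking 2×LiDAR unit + 2×gimbal camera + 2×radio tag reader: 908 g used, 306 in data value.

306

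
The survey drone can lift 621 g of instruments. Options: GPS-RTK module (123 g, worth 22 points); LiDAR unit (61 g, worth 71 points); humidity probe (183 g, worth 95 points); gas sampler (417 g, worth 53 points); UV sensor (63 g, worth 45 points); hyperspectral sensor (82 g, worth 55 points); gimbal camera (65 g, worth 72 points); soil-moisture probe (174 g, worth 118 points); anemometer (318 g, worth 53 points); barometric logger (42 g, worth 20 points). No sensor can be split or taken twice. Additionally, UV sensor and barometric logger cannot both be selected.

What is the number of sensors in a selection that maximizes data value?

6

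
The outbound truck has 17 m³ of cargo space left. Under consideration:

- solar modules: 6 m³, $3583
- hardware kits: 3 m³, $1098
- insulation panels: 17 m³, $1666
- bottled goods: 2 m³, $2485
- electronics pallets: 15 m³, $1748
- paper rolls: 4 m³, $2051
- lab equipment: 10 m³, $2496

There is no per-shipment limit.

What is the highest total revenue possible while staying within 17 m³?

19880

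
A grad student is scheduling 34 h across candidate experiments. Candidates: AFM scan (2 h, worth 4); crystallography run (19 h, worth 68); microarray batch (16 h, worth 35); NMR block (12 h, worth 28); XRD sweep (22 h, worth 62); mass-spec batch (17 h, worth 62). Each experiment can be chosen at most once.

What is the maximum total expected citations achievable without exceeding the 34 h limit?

100

The ratio heuristic lands on AFM scan + NMR block + mass-spec batch (94) but leaves 3 h idle.
Dropping mass-spec batch frees 17 h; slotting in crystallography run (19 h) lifts the total to 100 at 33 h.
Every other selection either busts 34 h or fails to beat 100.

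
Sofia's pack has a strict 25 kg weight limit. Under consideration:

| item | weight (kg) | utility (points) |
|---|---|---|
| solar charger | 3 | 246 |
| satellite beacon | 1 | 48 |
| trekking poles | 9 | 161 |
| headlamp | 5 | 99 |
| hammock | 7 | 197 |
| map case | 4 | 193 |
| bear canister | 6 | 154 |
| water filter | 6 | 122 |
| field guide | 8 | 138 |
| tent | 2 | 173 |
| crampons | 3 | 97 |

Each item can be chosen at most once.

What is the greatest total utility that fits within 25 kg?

Density check — tent 86.50, solar charger 82.00, map case 48.25, satellite beacon 48.00 are the best per kg.
Taking the top-ratio items first gives solar charger + satellite beacon + headlamp + hammock + map case + tent + crampons for 1053 (25 kg).
Replace satellite beacon and headlamp with bear canister: the trade gains 7 net, giving 1060 at 25 kg.
An exhaustive check of the 2048 subsets confirms 1060.

1060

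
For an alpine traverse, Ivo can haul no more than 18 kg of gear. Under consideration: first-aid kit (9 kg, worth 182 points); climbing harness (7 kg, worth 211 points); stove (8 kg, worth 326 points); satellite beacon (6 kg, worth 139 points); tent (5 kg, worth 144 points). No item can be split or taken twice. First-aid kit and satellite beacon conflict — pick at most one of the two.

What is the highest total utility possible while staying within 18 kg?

537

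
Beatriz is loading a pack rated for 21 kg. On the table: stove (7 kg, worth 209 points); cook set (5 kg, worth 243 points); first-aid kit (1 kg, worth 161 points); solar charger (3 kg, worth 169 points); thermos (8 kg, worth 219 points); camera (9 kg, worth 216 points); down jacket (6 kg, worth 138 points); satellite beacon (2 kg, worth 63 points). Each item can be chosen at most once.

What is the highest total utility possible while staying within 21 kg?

855

The ratio heuristic lands on stove + cook set + first-aid kit + solar charger + satellite beacon (845) but leaves 3 kg idle.
Replace stove with thermos: the trade gains 10 net, giving 855 at 19 kg.
The closest alternative, cook set + first-aid kit + solar charger + camera + satellite beacon, reaches only 852.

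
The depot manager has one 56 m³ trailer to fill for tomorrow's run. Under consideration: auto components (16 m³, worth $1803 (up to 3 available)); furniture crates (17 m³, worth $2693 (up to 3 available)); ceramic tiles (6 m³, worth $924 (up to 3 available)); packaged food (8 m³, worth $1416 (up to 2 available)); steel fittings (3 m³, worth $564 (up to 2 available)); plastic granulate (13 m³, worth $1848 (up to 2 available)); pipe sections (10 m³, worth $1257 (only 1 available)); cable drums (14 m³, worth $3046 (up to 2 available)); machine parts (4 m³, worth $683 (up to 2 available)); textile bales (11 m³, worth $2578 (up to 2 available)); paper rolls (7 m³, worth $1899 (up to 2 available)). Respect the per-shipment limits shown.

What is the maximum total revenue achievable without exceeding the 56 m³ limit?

Density check — paper rolls 271.29, textile bales 234.36, cable drums 217.57 are the best per m³.
The ratio ordering already packs tightly: 2×steel fittings + cable drums + 2×textile bales + 2×paper rolls, 56 m³, 13128.
Nothing else within 56 m³ beats 13128.

13128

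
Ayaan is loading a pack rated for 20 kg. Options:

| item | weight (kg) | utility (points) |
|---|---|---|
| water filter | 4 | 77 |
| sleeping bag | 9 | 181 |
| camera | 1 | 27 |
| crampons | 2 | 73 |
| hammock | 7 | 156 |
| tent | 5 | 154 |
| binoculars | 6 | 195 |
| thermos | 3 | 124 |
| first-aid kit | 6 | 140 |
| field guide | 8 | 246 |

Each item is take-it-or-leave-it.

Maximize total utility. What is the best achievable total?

Taking the top-ratio items first gives camera + crampons + tent + binoculars + thermos for 573 (17 kg).
The 5 kg tied up in tent is better spent on field guide — total rises to 665 (20 kg).
Nothing else within 20 kg beats 665.

665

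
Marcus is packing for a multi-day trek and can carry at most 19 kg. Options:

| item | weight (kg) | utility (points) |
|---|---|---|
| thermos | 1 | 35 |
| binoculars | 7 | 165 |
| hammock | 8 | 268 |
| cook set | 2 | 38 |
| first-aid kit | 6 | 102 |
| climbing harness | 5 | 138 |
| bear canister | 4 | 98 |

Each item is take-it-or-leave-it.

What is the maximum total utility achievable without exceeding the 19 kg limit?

Taking the top-ratio items first gives thermos + hammock + climbing harness + bear canister for 539 (18 kg).
Dropping thermos frees 1 kg; slotting in cook set (2 kg) lifts the total to 542 at 19 kg.

542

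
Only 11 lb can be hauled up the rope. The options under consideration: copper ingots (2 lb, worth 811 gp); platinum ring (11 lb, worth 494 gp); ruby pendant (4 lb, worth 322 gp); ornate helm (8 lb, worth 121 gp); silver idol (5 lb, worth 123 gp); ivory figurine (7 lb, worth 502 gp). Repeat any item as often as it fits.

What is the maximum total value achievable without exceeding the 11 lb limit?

4055

Density check — copper ingots 405.50, ruby pendant 80.50, ivory figurine 71.71 are the best per lb.
Best packing: 5×copper ingots — 10 lb, 4055 total.
The spare 1 lb is too small for any remaining item, and no exchange beats 4055.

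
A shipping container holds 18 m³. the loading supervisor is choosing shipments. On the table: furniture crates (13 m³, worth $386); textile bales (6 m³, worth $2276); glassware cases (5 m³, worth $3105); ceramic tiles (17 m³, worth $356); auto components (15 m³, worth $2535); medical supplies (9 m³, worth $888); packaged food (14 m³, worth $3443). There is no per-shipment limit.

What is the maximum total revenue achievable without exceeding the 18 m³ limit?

3×glassware cases uses 15 of the 18 m³ and totals 9315.
The spare 3 m³ is too small for any remaining shipment, and no exchange beats 9315.

9315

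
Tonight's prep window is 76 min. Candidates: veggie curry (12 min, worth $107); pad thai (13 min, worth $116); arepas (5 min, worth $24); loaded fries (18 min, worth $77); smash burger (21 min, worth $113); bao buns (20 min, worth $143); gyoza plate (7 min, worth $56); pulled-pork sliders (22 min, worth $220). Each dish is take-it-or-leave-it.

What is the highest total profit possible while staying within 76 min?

642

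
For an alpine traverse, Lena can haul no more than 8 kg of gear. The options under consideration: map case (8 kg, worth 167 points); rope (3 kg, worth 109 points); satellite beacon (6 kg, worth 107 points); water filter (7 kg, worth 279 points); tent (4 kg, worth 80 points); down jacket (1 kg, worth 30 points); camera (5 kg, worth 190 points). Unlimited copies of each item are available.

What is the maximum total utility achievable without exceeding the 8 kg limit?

Best packing: water filter + down jacket — 8 kg, 309 total.

309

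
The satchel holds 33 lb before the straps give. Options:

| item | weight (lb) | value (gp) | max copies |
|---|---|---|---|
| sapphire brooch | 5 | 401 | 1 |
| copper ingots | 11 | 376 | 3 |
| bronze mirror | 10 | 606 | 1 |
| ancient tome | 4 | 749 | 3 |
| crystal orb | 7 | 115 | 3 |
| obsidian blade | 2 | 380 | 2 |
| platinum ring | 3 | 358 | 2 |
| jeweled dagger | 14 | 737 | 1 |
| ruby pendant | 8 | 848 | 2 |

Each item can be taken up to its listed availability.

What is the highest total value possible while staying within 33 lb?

Density check — obsidian blade 190.00, ancient tome 187.25, platinum ring 119.33, ruby pendant 106.00 are the best per lb.
Taking the top-ratio items first gives 3×ancient tome + 2×obsidian blade + 2×platinum ring + ruby pendant for 4571 (30 lb).
Replace 2×platinum ring with ruby pendant: the trade gains 132 net, giving 4703 at 32 lb.
No other feasible combination exceeds 4703.

4703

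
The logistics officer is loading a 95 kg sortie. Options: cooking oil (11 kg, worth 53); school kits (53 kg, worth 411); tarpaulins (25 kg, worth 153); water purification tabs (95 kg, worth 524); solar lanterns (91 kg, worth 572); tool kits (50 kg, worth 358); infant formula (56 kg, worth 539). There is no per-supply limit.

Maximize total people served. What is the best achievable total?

745

Ranking by ratio (people served/kg): infant formula 9.62, school kits 7.75, tool kits 7.16.
Taking cooking oil + tarpaulins + infant formula: 92 kg used, 745 in people served.
The spare 3 kg is too small for any remaining supply, and no exchange beats 745.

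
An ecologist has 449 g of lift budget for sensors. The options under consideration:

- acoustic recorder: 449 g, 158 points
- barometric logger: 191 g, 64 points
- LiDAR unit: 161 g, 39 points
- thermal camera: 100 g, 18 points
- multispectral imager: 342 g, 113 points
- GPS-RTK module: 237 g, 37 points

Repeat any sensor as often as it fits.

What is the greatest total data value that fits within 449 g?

By data value per g: acoustic recorder 0.35, barometric logger 0.34, multispectral imager 0.33 lead.
Acoustic recorder uses 449 of the 449 g and totals 158.
Nothing else within 449 g beats 158.

158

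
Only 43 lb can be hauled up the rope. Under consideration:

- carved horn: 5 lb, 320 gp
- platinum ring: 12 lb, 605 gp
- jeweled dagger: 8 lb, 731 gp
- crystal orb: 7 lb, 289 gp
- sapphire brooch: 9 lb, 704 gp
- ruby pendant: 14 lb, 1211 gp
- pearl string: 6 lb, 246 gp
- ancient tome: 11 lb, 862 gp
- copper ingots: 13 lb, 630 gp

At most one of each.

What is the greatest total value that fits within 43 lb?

3508

Ranking by ratio (value/lb): jeweled dagger 91.38, ruby pendant 86.50, ancient tome 78.36.
The ratio ordering already packs tightly: jeweled dagger + sapphire brooch + ruby pendant + ancient tome, 42 lb, 3508.
Runner-up carved horn + jeweled dagger + crystal orb + sapphire brooch + ruby pendant tops out at 3255.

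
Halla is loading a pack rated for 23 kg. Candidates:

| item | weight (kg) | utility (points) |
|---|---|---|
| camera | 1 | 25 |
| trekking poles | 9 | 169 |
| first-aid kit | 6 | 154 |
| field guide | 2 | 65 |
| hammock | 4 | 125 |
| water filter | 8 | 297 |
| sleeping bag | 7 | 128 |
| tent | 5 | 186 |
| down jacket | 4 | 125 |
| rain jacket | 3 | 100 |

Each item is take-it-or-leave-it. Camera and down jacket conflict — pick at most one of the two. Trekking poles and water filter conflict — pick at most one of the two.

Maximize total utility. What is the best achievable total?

Field guide + hammock + water filter + tent + down jacket uses 23 of the 23 kg and totals 798.
That's the maximum — no feasible swap from here does better than 798.

798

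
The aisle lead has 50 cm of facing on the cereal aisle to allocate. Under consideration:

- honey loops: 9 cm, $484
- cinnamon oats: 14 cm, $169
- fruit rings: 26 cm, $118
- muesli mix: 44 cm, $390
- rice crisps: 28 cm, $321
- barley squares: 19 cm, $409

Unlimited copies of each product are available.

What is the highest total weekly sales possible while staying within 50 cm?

2420

Density check — honey loops 53.78, barley squares 21.53, cinnamon oats 12.07, rice crisps 11.46 are the best per cm.
The ratio ordering already packs tightly: 5×honey loops, 45 cm, 2420.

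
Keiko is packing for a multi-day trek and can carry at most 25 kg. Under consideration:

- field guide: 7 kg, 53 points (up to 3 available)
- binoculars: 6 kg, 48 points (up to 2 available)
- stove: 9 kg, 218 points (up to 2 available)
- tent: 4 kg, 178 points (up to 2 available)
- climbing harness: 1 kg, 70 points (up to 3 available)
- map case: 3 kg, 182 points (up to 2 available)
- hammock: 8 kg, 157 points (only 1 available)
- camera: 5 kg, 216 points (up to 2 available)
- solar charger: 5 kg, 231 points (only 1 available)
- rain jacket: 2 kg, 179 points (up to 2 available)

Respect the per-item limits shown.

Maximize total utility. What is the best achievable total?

1449

Density check — rain jacket 89.50, climbing harness 70.00, map case 60.67 are the best per kg.
Taking the top-ratio items first gives tent + 3×climbing harness + 2×map case + solar charger + 2×rain jacket for 1341 (22 kg).
Dropping climbing harness frees 1 kg; slotting in tent (4 kg) lifts the total to 1449 at 25 kg.
That's the maximum — no swap from here does better than 1449.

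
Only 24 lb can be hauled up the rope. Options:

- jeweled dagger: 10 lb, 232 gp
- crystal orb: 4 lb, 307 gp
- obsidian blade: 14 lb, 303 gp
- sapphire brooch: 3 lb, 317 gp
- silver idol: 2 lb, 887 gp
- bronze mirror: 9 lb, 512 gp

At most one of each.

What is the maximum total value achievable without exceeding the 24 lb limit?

2023

The ratio ordering already packs tightly: crystal orb + sapphire brooch + silver idol + bronze mirror, 18 lb, 2023.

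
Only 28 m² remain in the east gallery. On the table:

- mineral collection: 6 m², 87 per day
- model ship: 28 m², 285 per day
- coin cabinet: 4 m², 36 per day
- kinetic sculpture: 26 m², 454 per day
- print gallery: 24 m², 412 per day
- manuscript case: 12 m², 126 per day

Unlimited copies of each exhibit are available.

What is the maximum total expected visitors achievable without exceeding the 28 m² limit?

454

Kinetic sculpture uses 26 of the 28 m² and totals 454.
That's the maximum — no swap from here does better than 454.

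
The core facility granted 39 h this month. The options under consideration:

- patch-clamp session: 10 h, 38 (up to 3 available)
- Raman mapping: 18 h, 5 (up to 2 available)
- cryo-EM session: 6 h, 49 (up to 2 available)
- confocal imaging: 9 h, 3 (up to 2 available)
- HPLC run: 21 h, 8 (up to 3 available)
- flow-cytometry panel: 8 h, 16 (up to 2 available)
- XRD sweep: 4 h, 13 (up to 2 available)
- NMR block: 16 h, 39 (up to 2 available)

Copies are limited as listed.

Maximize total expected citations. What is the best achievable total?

187

Ranking by ratio (expected citations/h): cryo-EM session 8.17, patch-clamp session 3.80, XRD sweep 3.25.
2×patch-clamp session + 2×cryo-EM session + XRD sweep uses 36 of the 39 h and totals 187.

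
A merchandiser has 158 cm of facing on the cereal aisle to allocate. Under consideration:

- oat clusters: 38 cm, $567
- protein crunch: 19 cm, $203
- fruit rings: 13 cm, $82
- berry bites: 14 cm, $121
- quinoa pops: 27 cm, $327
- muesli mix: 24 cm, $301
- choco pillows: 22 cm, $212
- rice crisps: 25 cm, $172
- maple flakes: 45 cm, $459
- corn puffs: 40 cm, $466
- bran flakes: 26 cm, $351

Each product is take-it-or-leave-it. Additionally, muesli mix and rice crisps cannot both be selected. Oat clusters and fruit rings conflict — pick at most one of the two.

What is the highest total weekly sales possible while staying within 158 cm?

Density check — oat clusters 14.92, bran flakes 13.50, muesli mix 12.54 are the best per cm.
The ratio ordering already packs tightly: oat clusters + quinoa pops + muesli mix + corn puffs + bran flakes, 155 cm, 2012.
Next best is oat clusters + protein crunch + quinoa pops + muesli mix + choco pillows + bran flakes at 1961 (156 cm) — short by 51.

2012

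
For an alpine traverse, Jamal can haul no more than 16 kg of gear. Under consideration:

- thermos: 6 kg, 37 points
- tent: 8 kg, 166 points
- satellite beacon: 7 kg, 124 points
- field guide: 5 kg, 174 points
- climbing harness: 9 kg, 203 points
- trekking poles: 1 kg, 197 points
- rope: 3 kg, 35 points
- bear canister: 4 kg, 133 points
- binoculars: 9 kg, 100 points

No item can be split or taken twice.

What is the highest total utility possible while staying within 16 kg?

Density check — trekking poles 197.00, field guide 34.80, bear canister 33.25, climbing harness 22.56 are the best per kg.
Greedy by ratio would take field guide + trekking poles + rope + bear canister: 13 kg used, total 539.
Replace rope and bear canister with climbing harness: the trade gains 35 net, giving 574 at 15 kg.
Nothing else within 16 kg beats 574.

574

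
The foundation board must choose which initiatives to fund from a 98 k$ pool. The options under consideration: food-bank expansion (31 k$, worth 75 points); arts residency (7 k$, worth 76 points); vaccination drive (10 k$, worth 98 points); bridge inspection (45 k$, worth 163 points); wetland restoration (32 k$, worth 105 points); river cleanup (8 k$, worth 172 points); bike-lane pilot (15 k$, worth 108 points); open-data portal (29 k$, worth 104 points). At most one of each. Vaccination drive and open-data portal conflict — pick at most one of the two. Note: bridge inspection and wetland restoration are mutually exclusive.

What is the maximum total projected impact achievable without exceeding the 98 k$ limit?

Arts residency + vaccination drive + bridge inspection + river cleanup + bike-lane pilot uses 85 of the 98 k$ and totals 617.

617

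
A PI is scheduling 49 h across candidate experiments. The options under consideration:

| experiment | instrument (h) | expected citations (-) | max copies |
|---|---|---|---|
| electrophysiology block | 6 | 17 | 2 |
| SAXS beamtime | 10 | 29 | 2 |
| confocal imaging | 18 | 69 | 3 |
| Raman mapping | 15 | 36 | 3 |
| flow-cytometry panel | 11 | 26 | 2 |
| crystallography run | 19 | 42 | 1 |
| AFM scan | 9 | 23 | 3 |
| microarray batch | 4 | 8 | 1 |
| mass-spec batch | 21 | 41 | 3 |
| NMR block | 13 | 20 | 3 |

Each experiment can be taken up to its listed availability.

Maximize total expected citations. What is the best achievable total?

172

A density-first pass picks SAXS beamtime + 2×confocal imaging — 167 at 46 h.
The 10 h tied up in SAXS beamtime is better spent on 2×electrophysiology block — total rises to 172 (48 h).
Nothing else within 49 h beats 172.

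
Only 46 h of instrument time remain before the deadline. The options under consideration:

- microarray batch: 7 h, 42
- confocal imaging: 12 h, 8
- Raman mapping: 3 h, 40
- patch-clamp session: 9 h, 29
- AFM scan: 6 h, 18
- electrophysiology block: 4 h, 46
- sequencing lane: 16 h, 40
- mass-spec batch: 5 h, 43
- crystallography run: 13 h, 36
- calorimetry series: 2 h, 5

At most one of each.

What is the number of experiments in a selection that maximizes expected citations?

7

Optimal total is 245.
microarray batch + Raman mapping + patch-clamp session + electrophysiology block + sequencing lane + mass-spec batch + calorimetry series hits 245 at 46 h.
Any selection reaching 245 contains exactly 7 experiments.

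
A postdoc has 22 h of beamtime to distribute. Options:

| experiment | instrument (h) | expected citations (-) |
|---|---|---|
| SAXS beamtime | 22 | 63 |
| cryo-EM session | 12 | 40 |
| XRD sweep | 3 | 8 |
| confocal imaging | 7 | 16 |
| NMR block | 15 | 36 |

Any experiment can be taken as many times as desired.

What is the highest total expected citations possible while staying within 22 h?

Best packing: cryo-EM session + 3×XRD sweep — 21 h, 64 total.

64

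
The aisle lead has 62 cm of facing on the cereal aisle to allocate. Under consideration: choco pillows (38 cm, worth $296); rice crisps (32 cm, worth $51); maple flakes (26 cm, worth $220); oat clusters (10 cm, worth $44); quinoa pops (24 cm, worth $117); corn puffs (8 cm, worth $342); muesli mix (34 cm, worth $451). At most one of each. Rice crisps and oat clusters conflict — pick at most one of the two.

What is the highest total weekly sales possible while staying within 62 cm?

837

By weekly sales per cm: corn puffs 42.75, muesli mix 13.26, maple flakes 8.46 lead.
Oat clusters + corn puffs + muesli mix uses 52 of the 62 cm and totals 837.
The closest alternative, corn puffs + muesli mix, reaches only 793.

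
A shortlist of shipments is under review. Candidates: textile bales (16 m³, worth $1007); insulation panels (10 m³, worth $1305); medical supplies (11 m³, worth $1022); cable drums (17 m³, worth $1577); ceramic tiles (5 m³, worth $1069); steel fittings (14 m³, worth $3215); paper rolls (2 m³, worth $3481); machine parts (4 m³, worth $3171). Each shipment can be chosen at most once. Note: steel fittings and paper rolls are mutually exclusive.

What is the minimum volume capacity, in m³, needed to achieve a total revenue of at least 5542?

6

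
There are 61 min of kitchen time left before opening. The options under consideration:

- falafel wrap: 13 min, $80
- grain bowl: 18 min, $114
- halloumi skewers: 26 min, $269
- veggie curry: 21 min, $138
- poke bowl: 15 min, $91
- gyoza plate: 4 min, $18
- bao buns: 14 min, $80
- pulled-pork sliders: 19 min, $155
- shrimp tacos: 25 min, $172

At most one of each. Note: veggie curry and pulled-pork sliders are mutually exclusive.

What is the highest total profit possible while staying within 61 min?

A density-first pass picks falafel wrap + halloumi skewers + pulled-pork sliders — 504 at 58 min.
Dropping falafel wrap frees 13 min; slotting in poke bowl (15 min) lifts the total to 515 at 60 min.
The spare 1 min is too small for any remaining dish, and no feasible exchange beats 515.

515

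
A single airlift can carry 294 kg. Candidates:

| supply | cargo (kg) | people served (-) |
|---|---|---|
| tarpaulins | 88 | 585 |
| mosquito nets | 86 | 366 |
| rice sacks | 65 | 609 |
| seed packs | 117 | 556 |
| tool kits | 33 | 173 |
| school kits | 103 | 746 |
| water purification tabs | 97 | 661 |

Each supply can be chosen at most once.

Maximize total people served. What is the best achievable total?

2113

Density check — rice sacks 9.37, school kits 7.24, water purification tabs 6.81, tarpaulins 6.65 are the best per kg.
The ratio heuristic lands on rice sacks + school kits + water purification tabs (2016) but leaves 29 kg idle.
The 97 kg tied up in water purification tabs is better spent on tarpaulins + tool kits — total rises to 2113 (289 kg).
That's the maximum — no swap from here does better than 2113.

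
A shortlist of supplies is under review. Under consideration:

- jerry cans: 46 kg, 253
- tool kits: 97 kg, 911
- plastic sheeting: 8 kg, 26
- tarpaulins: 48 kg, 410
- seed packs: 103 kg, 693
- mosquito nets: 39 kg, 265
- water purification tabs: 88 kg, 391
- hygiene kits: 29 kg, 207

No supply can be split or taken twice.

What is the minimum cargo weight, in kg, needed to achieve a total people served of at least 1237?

Minimise kg subject to total people served ≥ 1237.
tool kits + tarpaulins: 1321 people served at 145 kg.
No combination under 145 kg hits 1237.

145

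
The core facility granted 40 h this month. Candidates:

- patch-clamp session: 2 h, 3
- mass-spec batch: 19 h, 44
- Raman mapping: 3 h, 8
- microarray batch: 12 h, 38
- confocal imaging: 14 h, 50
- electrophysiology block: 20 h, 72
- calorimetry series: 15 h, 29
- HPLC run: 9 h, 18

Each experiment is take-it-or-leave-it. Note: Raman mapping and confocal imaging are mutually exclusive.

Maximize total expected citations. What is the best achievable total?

Taking patch-clamp session + confocal imaging + electrophysiology block: 36 h used, 125 in expected citations.

125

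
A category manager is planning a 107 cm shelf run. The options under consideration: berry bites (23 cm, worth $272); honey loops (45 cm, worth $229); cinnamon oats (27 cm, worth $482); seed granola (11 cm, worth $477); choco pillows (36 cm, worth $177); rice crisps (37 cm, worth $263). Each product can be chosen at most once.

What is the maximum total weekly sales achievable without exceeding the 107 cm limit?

1494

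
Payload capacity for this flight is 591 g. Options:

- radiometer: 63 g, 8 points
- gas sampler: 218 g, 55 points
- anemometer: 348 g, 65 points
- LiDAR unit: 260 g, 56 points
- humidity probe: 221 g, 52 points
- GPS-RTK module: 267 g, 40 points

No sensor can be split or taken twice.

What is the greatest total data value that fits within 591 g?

120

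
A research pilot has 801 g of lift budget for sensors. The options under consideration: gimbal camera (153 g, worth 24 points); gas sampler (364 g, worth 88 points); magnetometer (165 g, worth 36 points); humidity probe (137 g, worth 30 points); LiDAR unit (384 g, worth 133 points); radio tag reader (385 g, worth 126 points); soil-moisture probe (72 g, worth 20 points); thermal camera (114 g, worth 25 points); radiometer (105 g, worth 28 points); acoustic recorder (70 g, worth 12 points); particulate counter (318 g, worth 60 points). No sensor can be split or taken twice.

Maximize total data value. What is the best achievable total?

LiDAR unit + radio tag reader uses 769 of the 801 g and totals 259.
Every other selection either busts 801 g or fails to beat 259.

259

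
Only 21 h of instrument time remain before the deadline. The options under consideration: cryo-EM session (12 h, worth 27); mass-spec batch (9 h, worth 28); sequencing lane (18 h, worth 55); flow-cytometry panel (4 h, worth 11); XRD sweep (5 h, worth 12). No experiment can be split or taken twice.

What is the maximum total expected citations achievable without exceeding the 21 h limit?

55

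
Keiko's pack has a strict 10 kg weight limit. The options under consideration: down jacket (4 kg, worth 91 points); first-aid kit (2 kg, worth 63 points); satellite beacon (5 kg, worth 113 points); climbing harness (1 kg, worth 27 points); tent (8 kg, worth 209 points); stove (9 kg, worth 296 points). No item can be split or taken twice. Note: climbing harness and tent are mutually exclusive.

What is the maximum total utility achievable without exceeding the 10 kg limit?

The ratio ordering already packs tightly: climbing harness + stove, 10 kg, 323.
That's the maximum — no feasible swap from here does better than 323.

323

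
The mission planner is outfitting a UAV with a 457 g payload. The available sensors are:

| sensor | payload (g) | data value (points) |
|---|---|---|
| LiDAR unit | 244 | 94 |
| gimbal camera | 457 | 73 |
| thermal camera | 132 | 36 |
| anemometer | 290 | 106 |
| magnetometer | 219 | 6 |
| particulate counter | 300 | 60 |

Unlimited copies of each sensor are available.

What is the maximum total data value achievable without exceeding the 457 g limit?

142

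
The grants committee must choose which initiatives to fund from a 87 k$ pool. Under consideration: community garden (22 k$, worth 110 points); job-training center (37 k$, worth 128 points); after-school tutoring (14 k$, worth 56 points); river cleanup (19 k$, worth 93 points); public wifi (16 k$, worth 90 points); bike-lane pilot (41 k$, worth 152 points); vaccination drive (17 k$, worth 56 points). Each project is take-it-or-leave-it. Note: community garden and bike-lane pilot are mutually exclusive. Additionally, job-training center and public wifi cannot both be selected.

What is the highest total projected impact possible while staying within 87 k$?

349

Best packing: community garden + after-school tutoring + river cleanup + public wifi — 71 k$, 349 total.
An exhaustive check of the 128 subsets confirms 349.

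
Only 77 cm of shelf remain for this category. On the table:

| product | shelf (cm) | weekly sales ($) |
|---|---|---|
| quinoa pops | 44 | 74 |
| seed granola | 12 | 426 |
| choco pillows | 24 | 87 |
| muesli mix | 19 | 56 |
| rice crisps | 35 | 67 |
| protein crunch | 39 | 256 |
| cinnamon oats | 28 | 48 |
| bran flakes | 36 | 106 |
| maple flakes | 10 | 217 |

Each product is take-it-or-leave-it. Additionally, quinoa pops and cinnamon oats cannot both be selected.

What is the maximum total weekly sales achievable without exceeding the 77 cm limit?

Taking seed granola + protein crunch + maple flakes: 61 cm used, 899 in weekly sales.
That's the maximum — no feasible swap from here does better than 899.

899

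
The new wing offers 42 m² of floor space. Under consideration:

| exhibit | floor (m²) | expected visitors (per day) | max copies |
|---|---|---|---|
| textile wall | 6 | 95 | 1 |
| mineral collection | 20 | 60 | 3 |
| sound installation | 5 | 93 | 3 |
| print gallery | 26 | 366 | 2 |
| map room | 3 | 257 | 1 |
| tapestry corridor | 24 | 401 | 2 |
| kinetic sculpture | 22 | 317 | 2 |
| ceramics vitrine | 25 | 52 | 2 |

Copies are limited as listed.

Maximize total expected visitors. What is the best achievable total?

3×sound installation + map room + tapestry corridor uses 42 of the 42 m² and totals 937.
Nothing else within 42 m² beats 937.

937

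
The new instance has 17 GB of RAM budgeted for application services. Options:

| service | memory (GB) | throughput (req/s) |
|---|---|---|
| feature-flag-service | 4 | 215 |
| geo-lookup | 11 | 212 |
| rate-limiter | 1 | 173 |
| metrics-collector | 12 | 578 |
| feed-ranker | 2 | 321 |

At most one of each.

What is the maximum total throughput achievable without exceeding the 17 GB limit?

1072

Density check — rate-limiter 173.00, feed-ranker 160.50, feature-flag-service 53.75 are the best per GB.
Greedy by ratio would take feature-flag-service + rate-limiter + feed-ranker: 7 GB used, total 709.
Replace feature-flag-service with metrics-collector: the trade gains 363 net, giving 1072 at 15 GB.
The spare 2 GB is too small for any remaining service, and no exchange beats 1072.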